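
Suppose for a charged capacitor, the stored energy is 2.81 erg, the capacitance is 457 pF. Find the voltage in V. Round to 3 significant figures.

35.1 V

Rearranging: V = √(2E/C).
E = 2.81 erg = 2.810×10^-7 J; C = 457 pF = 4.570×10^-10 F.
V = 35.07 V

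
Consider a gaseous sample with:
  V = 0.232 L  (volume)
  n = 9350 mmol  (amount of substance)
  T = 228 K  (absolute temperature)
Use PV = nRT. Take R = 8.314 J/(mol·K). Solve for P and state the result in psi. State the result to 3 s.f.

P is given directly by: P = nRT/V.
V = 0.232 L = 2.320×10^-4 m³; n = 9350 mmol = 9.350 mol; T = 228 K; R = 8.314 J/(mol·K).
P = 7.640×10^7 Pa
7.640×10^7 Pa × (1 psi / 6895 Pa) = 11080 psi

11100 psi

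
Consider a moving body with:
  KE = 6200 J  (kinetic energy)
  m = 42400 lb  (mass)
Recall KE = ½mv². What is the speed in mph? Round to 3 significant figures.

Rearranging KE = ½mv² for v: v = √(2·KE/m).
KE = 6200 J; m = 42400 lb = 19232 kg.
v = 0.8030 m/s
0.8030 m/s × (1 mph / 0.4470 m/s) = 1.796 mph

1.80 mph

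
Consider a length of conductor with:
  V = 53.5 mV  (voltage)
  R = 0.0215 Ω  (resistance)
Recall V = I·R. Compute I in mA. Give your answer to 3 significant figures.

From Ohm's law: I = V/R.
V = 53.5 mV = 0.05350 V; R = 0.0215 Ω.
I = 2.488 A
2.488 A × (1 mA / 0.001000 A) = 2488 mA

2490 mA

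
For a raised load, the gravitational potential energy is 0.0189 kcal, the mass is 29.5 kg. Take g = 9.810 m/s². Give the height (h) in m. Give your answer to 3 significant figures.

Rearranging: h = PE/(m·g).
PE = 0.0189 kcal = 79.08 J; m = 29.5 kg; g = 9.810 m/s².
h = 0.2733 m

0.273 m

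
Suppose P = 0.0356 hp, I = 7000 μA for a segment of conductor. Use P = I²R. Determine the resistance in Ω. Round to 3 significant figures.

5.42×10^5 Ω

Solving P = I²R for R: R = P/I².
P = 0.0356 hp = 26.55 W; I = 7000 μA = 0.007000 A.
R = 5.418×10^5 Ω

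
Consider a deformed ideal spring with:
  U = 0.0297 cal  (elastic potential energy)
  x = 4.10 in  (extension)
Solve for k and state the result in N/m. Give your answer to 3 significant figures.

Solving U = ½k·x² for k: k = 2U/x².
U = 0.0297 cal = 0.1243 J; x = 4.10 in = 0.1041 m.
k = 22.92 N/m

22.9 N/m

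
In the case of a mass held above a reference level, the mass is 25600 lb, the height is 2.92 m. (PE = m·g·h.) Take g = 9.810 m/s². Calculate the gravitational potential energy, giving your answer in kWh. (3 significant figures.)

0.0924 kWh

Directly: PE = mgh.
m = 25600 lb = 11612 kg; h = 2.92 m; g = 9.810 m/s².
PE = 3.326×10^5 J
3.326×10^5 J × (1 kWh / 3.600×10^6 J) = 0.09240 kWh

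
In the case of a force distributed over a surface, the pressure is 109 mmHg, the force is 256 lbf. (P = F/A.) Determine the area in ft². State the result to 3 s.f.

0.843 ft²

Rearranging: A = F/P.
P = 109 mmHg = 14532 Pa; F = 256 lbf = 1139 N.
A = 0.07836 m²
0.07836 m² × (1 ft² / 0.09290 m²) = 0.8435 ft²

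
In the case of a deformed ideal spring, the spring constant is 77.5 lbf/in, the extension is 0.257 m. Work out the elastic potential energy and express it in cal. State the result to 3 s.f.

Directly: U = ½kx².
k = 77.5 lbf/in = 13572 N/m; x = 0.257 m.
U = 448.2 J
448.2 J × (1 cal / 4.184 J) = 107.1 cal

107 cal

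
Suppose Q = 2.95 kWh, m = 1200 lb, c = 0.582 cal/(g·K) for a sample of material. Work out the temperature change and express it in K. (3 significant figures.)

8.01 K

Solving Q = m·c·ΔT for ΔT: ΔT = Q/(m·c).
Q = 2.95 kWh = 1.062×10^7 J; m = 1200 lb = 544.3 kg; c = 0.582 cal/(g·K) = 2435 J/(kg·K).
ΔT = 8.012 K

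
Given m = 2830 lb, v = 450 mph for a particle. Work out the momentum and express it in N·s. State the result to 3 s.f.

2.58×10^5 N·s

Directly: p = mv.
m = 2830 lb = 1284 kg; v = 450 mph = 201.2 m/s.
p = 2.582×10^5 kg·m/s  (the unit combination reduces to kg·m/s = kg·m/s)
Since 1 N·s = 1 kg·m/s, 2.582×10^5 N·s.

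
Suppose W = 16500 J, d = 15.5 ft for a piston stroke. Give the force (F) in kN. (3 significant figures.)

3.49 kN

Rearranging: F = W/d.
W = 16500 J; d = 15.5 ft = 4.724 m.
F = 3493 N
3493 N × (1 kN / 1000 N) = 3.493 kN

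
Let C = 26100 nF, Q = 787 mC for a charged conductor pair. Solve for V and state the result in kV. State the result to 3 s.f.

Rearranging C = Q/V for V: V = Q/C.
C = 26100 nF = 2.610×10^-5 F; Q = 787 mC = 0.7870 C.
V = 30153 V  (the unit combination reduces to kg·m²/(A·s³) = V)
30153 V × (1 kV / 1000 V) = 30.15 kV

30.2 kV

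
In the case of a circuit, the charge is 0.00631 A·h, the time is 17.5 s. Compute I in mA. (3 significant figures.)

1300 mA

Solving q = I·t for I: I = q/t.
q = 0.00631 A·h = 22.72 C; t = 17.5 s.
I = 1.298 A
1.298 A × (1 mA / 0.001000 A) = 1298 mA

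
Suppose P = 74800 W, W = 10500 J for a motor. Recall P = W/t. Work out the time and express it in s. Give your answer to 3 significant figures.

Rearranging: t = W/P.
P = 74800 W; W = 10500 J.
t = 0.1404 s

0.140 s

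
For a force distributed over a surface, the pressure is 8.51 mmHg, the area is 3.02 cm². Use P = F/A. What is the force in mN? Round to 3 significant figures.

Rearranging P = F/A for F: F = P·A.
P = 8.51 mmHg = 1135 Pa; A = 3.02 cm² = 3.020×10^-4 m².
F = 0.3426 N  (the unit combination reduces to kg·m/s² = N)
0.3426 N × (1 mN / 0.001000 N) = 342.6 mN

343 mN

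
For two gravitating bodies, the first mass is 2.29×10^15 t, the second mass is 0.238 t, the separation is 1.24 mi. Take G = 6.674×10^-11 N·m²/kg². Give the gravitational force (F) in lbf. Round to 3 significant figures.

2050 lbf

From Newton's law of gravitation: F = Gm₁m₂/r².
m₁ = 2.29×10^15 t = 2.290×10^18 kg; m₂ = 0.238 t = 238.0 kg; r = 1.24 mi = 1996 m; G = 6.674×10^-11 N·m²/kg².
F = 9134 N
9134 N × (1 lbf / 4.448 N) = 2053 lbf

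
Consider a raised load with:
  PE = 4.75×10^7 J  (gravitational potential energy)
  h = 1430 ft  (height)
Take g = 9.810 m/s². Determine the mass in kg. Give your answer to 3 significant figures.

Rearranging PE = m·g·h for m: m = PE/(g·h).
PE = 4.75×10^7 J; h = 1430 ft = 435.9 m; g = 9.810 m/s².
m = 11109 kg

11100 kg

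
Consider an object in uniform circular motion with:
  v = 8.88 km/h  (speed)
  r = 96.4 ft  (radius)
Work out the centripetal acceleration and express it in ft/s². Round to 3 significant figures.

0.679 ft/s²

a is given directly by: a = v²/r.
v = 8.88 km/h = 2.467 m/s; r = 96.4 ft = 29.38 m.
a = 0.2071 m/s²
0.2071 m/s² × (1 ft/s² / 0.3048 m/s²) = 0.6794 ft/s²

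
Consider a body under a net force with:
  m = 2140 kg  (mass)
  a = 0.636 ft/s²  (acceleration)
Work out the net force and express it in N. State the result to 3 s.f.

F is given directly by: F = m·a.
m = 2140 kg; a = 0.636 ft/s² = 0.1939 m/s².
F = 414.8 N  (the unit combination reduces to kg·m/s² = N)

415 N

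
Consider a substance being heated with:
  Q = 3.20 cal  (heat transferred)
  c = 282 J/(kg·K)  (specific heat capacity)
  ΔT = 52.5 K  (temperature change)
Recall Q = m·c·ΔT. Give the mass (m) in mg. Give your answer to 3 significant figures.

904 mg

Rearranging Q = m·c·ΔT for m: m = Q/(c·ΔT).
Q = 3.20 cal = 13.39 J; c = 282 J/(kg·K); ΔT = 52.5 K.
m = 9.043×10^-4 kg
9.043×10^-4 kg × (1 mg / 1.000×10^-6 kg) = 904.3 mg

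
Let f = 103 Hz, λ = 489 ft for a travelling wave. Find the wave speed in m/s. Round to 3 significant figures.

v is given directly by: v = fλ.
f = 103 Hz; λ = 489 ft = 149.0 m.
v = 15352 m/s

15400 m/s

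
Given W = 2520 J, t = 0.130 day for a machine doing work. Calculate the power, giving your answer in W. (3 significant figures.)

Directly: P = W/t.
W = 2520 J; t = 0.130 day = 11232 s.
P = 0.2244 W  (the unit combination reduces to kg·m²/s³ = W)

0.224 W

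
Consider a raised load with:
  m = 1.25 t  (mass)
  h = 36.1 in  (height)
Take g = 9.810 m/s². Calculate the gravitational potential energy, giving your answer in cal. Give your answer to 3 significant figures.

PE is given directly by: PE = mgh.
m = 1.25 t = 1250 kg; h = 36.1 in = 0.9169 m; g = 9.810 m/s².
PE = 11244 J  (the unit combination reduces to kg·m²/s² = J)
11244 J × (1 cal / 4.184 J) = 2687 cal

2690 cal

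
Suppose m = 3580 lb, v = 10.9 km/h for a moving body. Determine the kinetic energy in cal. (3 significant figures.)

Directly: KE = ½mv².
m = 3580 lb = 1624 kg; v = 10.9 km/h = 3.028 m/s.
KE = 7443 J  (the unit combination reduces to kg·m²/s² = J)
7443 J × (1 cal / 4.184 J) = 1779 cal

1780 cal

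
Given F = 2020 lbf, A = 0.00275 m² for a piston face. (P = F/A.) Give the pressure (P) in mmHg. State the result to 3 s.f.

Directly: P = F/A.
F = 2020 lbf = 8985 N; A = 0.00275 m².
P = 3.267×10^6 Pa  (the unit combination reduces to kg/(m·s²) = Pa)
3.267×10^6 Pa × (1 mmHg / 133.3 Pa) = 24508 mmHg

24500 mmHg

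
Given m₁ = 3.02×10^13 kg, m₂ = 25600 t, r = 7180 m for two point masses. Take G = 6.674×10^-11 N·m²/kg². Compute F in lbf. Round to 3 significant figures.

F is given directly by: F = Gm₁m₂/r².
m₁ = 3.02×10^13 kg; m₂ = 25600 t = 2.560×10^7 kg; r = 7180 m; G = 6.674×10^-11 N·m²/kg².
F = 1001 N  (the unit combination reduces to kg·m/s² = N)
1001 N × (1 lbf / 4.448 N) = 225.0 lbf

225 lbf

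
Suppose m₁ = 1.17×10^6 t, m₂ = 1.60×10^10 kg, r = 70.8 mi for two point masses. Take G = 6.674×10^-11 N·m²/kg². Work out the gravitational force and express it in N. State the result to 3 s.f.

0.0962 N

From Newton's law of gravitation: F = Gm₁m₂/r².
m₁ = 1.17×10^6 t = 1.170×10^9 kg; m₂ = 1.60×10^10 kg; r = 70.8 mi = 1.139×10^5 m; G = 6.674×10^-11 N·m²/kg².
F = 0.09623 N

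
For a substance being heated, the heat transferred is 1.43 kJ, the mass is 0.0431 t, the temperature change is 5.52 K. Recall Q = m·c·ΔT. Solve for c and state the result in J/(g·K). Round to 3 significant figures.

0.00601 J/(g·K)

Rearranging: c = Q/(m·ΔT).
Q = 1.43 kJ = 1430 J; m = 0.0431 t = 43.10 kg; ΔT = 5.52 K.
c = 6.011 J/(kg·K)
6.011 J/(kg·K) × (1 J/(g·K) / 1000 J/(kg·K)) = 0.006011 J/(g·K)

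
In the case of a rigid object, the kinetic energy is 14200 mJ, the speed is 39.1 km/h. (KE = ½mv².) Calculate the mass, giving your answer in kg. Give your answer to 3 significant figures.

Rearranging: m = 2·KE/v².
KE = 14200 mJ = 14.20 J; v = 39.1 km/h = 10.86 m/s.
m = 0.2408 kg

0.241 kg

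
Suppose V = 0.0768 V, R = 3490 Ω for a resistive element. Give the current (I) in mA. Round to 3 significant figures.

0.0220 mA

From Ohm's law: I = V/R.
V = 0.0768 V; R = 3490 Ω.
I = 2.201×10^-5 A
2.201×10^-5 A × (1 mA / 0.001000 A) = 0.02201 mA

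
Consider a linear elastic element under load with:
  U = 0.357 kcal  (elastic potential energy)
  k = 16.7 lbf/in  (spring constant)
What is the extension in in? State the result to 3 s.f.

39.8 in

Solving U = ½k·x² for x: x = √(2U/k).
U = 0.357 kcal = 1494 J; k = 16.7 lbf/in = 2925 N/m.
x = 1.011 m
1.011 m × (1 in / 0.02540 m) = 39.79 in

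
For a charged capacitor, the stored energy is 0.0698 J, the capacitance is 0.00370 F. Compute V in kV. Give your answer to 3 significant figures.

Rearranging E = ½C·V² for V: V = √(2E/C).
E = 0.0698 J; C = 0.00370 F.
V = 6.142 V
6.142 V × (1 kV / 1000 V) = 0.006142 kV

0.00614 kV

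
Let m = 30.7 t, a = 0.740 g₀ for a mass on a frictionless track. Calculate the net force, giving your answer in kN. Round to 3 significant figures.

223 kN

F is given directly by: F = m·a.
m = 30.7 t = 30700 kg; a = 0.740 g₀ = 7.257 m/s².
F = 2.228×10^5 N  (the unit combination reduces to kg·m/s² = N)
2.228×10^5 N × (1 kN / 1000 N) = 222.8 kN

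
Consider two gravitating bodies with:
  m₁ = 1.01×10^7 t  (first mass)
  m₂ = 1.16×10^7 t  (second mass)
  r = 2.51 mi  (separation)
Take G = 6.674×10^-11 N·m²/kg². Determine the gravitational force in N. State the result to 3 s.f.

F is given directly by: F = Gm₁m₂/r².
m₁ = 1.01×10^7 t = 1.010×10^10 kg; m₂ = 1.16×10^7 t = 1.160×10^10 kg; r = 2.51 mi = 4039 m; G = 6.674×10^-11 N·m²/kg².
F = 479.2 N  (the unit combination reduces to kg·m/s² = N)

479 N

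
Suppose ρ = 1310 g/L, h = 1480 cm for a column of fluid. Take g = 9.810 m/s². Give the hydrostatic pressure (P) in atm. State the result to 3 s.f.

Directly: P = ρgh.
ρ = 1310 g/L = 1310 kg/m³; h = 1480 cm = 14.80 m; g = 9.810 m/s².
P = 1.902×10^5 Pa  (the unit combination reduces to kg/(m·s²) = Pa)
1.902×10^5 Pa × (1 atm / 1.013×10^5 Pa) = 1.877 atm

1.88 atm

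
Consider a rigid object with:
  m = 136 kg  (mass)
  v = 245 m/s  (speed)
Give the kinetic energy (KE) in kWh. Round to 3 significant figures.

1.13 kWh

Directly: KE = ½mv².
m = 136 kg; v = 245 m/s.
KE = 4.082×10^6 J
4.082×10^6 J × (1 kWh / 3.600×10^6 J) = 1.134 kWh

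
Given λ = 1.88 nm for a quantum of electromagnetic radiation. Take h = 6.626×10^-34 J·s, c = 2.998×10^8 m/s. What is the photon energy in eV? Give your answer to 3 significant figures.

E is given directly by: E = hc/λ.
λ = 1.88 nm = 1.880×10^-9 m; h = 6.626×10^-34 J·s; c = 2.998×10^8 m/s.
E = 1.057×10^-16 J
1.057×10^-16 J × (1 eV / 1.602×10^-19 J) = 659.5 eV

660 eV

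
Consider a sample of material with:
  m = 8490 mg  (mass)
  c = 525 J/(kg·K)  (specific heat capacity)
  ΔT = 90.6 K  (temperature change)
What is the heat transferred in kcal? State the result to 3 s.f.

0.0965 kcal

Directly: Q = mcΔT.
m = 8490 mg = 0.008490 kg; c = 525 J/(kg·K); ΔT = 90.6 K.
Q = 403.8 J
403.8 J × (1 kcal / 4184 J) = 0.09652 kcal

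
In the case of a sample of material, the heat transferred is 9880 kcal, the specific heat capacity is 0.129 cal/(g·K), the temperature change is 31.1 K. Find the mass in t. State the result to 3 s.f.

Solving Q = m·c·ΔT for m: m = Q/(c·ΔT).
Q = 9880 kcal = 4.134×10^7 J; c = 0.129 cal/(g·K) = 539.7 J/(kg·K); ΔT = 31.1 K.
m = 2463 kg
2463 kg × (1 t / 1000 kg) = 2.463 t

2.46 t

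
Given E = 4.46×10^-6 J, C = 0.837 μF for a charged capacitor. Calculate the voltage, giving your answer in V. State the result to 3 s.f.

Solving E = ½C·V² for V: V = √(2E/C).
E = 4.46×10^-6 J; C = 0.837 μF = 8.370×10^-7 F.
V = 3.265 V

3.26 V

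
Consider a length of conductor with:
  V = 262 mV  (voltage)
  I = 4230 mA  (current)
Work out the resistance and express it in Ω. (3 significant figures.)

From Ohm's law: R = V/I.
V = 262 mV = 0.2620 V; I = 4230 mA = 4.230 A.
R = 0.06194 Ω

0.0619 Ω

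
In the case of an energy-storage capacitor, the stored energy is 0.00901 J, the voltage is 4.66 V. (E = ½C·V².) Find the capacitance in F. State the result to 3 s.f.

Rearranging: C = 2E/V².
E = 0.00901 J; V = 4.66 V.
C = 8.298×10^-4 F

8.30×10^-4 F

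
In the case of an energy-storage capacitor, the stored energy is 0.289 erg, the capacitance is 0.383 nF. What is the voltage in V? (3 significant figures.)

Rearranging E = ½C·V² for V: V = √(2E/C).
E = 0.289 erg = 2.890×10^-8 J; C = 0.383 nF = 3.830×10^-10 F.
V = 12.28 V  (the unit combination reduces to kg·m²/(A·s³) = V)

12.3 V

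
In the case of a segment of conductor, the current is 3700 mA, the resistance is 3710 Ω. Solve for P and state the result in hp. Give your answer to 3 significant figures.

P is given directly by: P = I²R.
I = 3700 mA = 3.700 A; R = 3710 Ω.
P = 50790 W
50790 W × (1 hp / 745.7 W) = 68.11 hp

68.1 hp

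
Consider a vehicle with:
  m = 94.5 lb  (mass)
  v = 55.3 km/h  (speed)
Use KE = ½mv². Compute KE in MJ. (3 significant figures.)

0.00506 MJ

Directly: KE = ½mv².
m = 94.5 lb = 42.86 kg; v = 55.3 km/h = 15.36 m/s.
KE = 5057 J  (the unit combination reduces to kg·m²/s² = J)
5057 J × (1 MJ / 1.000×10^6 J) = 0.005057 MJ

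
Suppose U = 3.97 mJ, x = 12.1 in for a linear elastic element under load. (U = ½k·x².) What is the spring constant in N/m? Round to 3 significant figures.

Solving U = ½k·x² for k: k = 2U/x².
U = 3.97 mJ = 0.003970 J; x = 12.1 in = 0.3073 m.
k = 0.08406 N/m

0.0841 N/m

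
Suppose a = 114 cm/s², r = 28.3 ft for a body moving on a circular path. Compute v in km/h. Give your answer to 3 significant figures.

11.3 km/h

Rearranging a = v²/r for v: v = √(a·r).
a = 114 cm/s² = 1.140 m/s²; r = 28.3 ft = 8.626 m.
v = 3.136 m/s
3.136 m/s × (1 km/h / 0.2778 m/s) = 11.29 km/h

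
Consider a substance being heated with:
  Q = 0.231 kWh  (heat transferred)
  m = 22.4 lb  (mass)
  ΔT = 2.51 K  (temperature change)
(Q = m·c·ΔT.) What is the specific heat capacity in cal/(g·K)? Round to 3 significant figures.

7.79 cal/(g·K)

Rearranging: c = Q/(m·ΔT).
Q = 0.231 kWh = 8.316×10^5 J; m = 22.4 lb = 10.16 kg; ΔT = 2.51 K.
c = 32608 J/(kg·K)
32608 J/(kg·K) × (1 cal/(g·K) / 4184 J/(kg·K)) = 7.794 cal/(g·K)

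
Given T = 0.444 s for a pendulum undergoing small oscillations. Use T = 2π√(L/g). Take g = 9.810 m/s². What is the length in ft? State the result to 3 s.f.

0.161 ft

Rearranging T = 2π√(L/g) for L: L = g·(T/2π)².
T = 0.444 s; g = 9.810 m/s².
L = 0.04899 m
0.04899 m × (1 ft / 0.3048 m) = 0.1607 ft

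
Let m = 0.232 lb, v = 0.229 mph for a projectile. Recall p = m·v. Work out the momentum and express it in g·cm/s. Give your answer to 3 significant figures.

1080 g·cm/s

p is given directly by: p = mv.
m = 0.232 lb = 0.1052 kg; v = 0.229 mph = 0.1024 m/s.
p = 0.01077 kg·m/s  (the unit combination reduces to kg·m/s = kg·m/s)
0.01077 kg·m/s × (1 g·cm/s / 1.000×10^-5 kg·m/s) = 1077 g·cm/s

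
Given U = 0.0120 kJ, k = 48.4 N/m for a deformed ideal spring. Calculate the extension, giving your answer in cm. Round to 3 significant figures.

Rearranging U = ½k·x² for x: x = √(2U/k).
U = 0.0120 kJ = 12.00 J; k = 48.4 N/m.
x = 0.7042 m
0.7042 m × (1 cm / 0.01000 m) = 70.42 cm

70.4 cm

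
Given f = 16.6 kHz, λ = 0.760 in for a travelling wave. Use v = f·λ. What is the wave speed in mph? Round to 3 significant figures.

717 mph

Directly: v = fλ.
f = 16.6 kHz = 16600 Hz; λ = 0.760 in = 0.01930 m.
v = 320.4 m/s
320.4 m/s × (1 mph / 0.4470 m/s) = 716.8 mph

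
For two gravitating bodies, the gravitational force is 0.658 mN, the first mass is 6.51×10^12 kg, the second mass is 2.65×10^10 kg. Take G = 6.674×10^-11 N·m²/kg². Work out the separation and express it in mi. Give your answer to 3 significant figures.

Rearranging F = G·m₁·m₂/r² for r: r = √(G·m₁m₂/F).
F = 0.658 mN = 6.580×10^-4 N; m₁ = 6.51×10^12 kg; m₂ = 2.65×10^10 kg; G = 6.674×10^-11 N·m²/kg².
r = 1.323×10^8 m
1.323×10^8 m × (1 mi / 1609 m) = 82195 mi

82200 mi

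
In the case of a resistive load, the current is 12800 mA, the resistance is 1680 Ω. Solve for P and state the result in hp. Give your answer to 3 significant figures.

Directly: P = I²R.
I = 12800 mA = 12.80 A; R = 1680 Ω.
P = 2.753×10^5 W
2.753×10^5 W × (1 hp / 745.7 W) = 369.1 hp

369 hp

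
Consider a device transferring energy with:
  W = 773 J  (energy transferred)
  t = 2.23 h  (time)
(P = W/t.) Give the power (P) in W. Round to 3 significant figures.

0.0963 W

P is given directly by: P = W/t.
W = 773 J; t = 2.23 h = 8028 s.
P = 0.09629 W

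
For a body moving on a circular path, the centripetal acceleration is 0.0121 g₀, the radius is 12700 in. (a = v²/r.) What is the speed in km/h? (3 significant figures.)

22.3 km/h

Rearranging a = v²/r for v: v = √(a·r).
a = 0.0121 g₀ = 0.1187 m/s²; r = 12700 in = 322.6 m.
v = 6.187 m/s
6.187 m/s × (1 km/h / 0.2778 m/s) = 22.27 km/h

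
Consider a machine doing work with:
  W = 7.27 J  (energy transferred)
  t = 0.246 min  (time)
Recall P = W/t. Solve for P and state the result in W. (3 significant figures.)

Directly: P = W/t.
W = 7.27 J; t = 0.246 min = 14.76 s.
P = 0.4925 W

0.493 W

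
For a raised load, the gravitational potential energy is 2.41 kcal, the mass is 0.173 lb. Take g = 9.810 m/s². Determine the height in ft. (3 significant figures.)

43000 ft

Rearranging: h = PE/(m·g).
PE = 2.41 kcal = 10083 J; m = 0.173 lb = 0.07847 kg; g = 9.810 m/s².
h = 13099 m
13099 m × (1 ft / 0.3048 m) = 42975 ft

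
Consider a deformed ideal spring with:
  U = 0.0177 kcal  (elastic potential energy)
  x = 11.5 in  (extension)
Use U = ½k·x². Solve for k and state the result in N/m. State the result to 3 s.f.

1740 N/m

Solving U = ½k·x² for k: k = 2U/x².
U = 0.0177 kcal = 74.06 J; x = 11.5 in = 0.2921 m.
k = 1736 N/m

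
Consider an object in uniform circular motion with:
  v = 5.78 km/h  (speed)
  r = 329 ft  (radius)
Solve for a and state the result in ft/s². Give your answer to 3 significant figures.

a is given directly by: a = v²/r.
v = 5.78 km/h = 1.606 m/s; r = 329 ft = 100.3 m.
a = 0.02571 m/s²
0.02571 m/s² × (1 ft/s² / 0.3048 m/s²) = 0.08434 ft/s²

0.0843 ft/s²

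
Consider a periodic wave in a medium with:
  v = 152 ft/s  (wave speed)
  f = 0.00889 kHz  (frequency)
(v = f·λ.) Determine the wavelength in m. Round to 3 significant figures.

5.21 m

Rearranging v = f·λ for λ: λ = v/f.
v = 152 ft/s = 46.33 m/s; f = 0.00889 kHz = 8.890 Hz.
λ = 5.211 m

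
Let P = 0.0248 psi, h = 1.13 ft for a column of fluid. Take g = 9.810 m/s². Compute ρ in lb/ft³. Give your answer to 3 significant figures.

Rearranging: ρ = P/(g·h).
P = 0.0248 psi = 171.0 Pa; h = 1.13 ft = 0.3444 m; g = 9.810 m/s².
ρ = 50.61 kg/m³
50.61 kg/m³ × (1 lb/ft³ / 16.02 kg/m³) = 3.159 lb/ft³

3.16 lb/ft³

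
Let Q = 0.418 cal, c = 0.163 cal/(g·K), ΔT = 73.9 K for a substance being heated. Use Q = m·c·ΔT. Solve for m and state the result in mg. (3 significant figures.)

Rearranging: m = Q/(c·ΔT).
Q = 0.418 cal = 1.749 J; c = 0.163 cal/(g·K) = 682.0 J/(kg·K); ΔT = 73.9 K.
m = 3.470×10^-5 kg
3.470×10^-5 kg × (1 mg / 1.000×10^-6 kg) = 34.70 mg

34.7 mg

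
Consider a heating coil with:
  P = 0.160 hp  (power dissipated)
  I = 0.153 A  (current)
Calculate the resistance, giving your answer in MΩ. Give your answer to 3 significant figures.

0.00510 MΩ

Solving P = I²R for R: R = P/I².
P = 0.160 hp = 119.3 W; I = 0.153 A.
R = 5097 Ω
5097 Ω × (1 MΩ / 1.000×10^6 Ω) = 0.005097 MΩ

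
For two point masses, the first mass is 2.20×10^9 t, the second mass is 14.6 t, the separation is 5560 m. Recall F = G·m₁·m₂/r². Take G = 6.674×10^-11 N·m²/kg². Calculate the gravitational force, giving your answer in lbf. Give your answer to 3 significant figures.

0.0156 lbf

F is given directly by: F = Gm₁m₂/r².
m₁ = 2.20×10^9 t = 2.200×10^12 kg; m₂ = 14.6 t = 14600 kg; r = 5560 m; G = 6.674×10^-11 N·m²/kg².
F = 0.06934 N  (the unit combination reduces to kg·m/s² = N)
0.06934 N × (1 lbf / 4.448 N) = 0.01559 lbf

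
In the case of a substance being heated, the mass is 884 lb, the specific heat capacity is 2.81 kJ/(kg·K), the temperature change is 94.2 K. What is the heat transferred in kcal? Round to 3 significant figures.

25400 kcal

Directly: Q = mcΔT.
m = 884 lb = 401.0 kg; c = 2.81 kJ/(kg·K) = 2810 J/(kg·K); ΔT = 94.2 K.
Q = 1.061×10^8 J  (the unit combination reduces to kg·m²/s² = J)
1.061×10^8 J × (1 kcal / 4184 J) = 25368 kcal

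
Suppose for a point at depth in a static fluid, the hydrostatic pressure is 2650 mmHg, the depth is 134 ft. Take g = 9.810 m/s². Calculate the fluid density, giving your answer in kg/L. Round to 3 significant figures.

0.882 kg/L

Rearranging: ρ = P/(g·h).
P = 2650 mmHg = 3.533×10^5 Pa; h = 134 ft = 40.84 m; g = 9.810 m/s².
ρ = 881.8 kg/m³
881.8 kg/m³ × (1 kg/L / 1000 kg/m³) = 0.8818 kg/L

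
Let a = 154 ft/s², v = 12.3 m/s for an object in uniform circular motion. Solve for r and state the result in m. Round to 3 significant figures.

Solving a = v²/r for r: r = v²/a.
a = 154 ft/s² = 46.94 m/s²; v = 12.3 m/s.
r = 3.223 m

3.22 m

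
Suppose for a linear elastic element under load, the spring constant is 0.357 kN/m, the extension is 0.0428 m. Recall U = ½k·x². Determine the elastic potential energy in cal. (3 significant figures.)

0.0782 cal

U is given directly by: U = ½kx².
k = 0.357 kN/m = 357.0 N/m; x = 0.0428 m.
U = 0.3270 J
0.3270 J × (1 cal / 4.184 J) = 0.07815 cal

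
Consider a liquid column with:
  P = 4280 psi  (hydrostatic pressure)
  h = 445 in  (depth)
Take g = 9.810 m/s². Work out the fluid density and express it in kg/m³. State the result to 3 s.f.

2.66×10^5 kg/m³

Rearranging P = ρ·g·h for ρ: ρ = P/(g·h).
P = 4280 psi = 2.951×10^7 Pa; h = 445 in = 11.30 m; g = 9.810 m/s².
ρ = 2.661×10^5 kg/m³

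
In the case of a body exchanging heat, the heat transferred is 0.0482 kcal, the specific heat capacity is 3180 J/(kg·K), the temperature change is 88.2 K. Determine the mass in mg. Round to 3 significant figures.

719 mg

Rearranging: m = Q/(c·ΔT).
Q = 0.0482 kcal = 201.7 J; c = 3180 J/(kg·K); ΔT = 88.2 K.
m = 7.190×10^-4 kg
7.190×10^-4 kg × (1 mg / 1.000×10^-6 kg) = 719.0 mg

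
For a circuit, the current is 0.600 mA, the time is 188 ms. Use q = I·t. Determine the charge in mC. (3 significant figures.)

q is given directly by: q = It.
I = 0.600 mA = 6.000×10^-4 A; t = 188 ms = 0.1880 s.
q = 1.128×10^-4 C
1.128×10^-4 C × (1 mC / 0.001000 C) = 0.1128 mC

0.113 mC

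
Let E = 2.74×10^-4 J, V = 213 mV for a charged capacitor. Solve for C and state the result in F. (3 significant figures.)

Rearranging E = ½C·V² for C: C = 2E/V².
E = 2.74×10^-4 J; V = 213 mV = 0.2130 V.
C = 0.01208 F

0.0121 F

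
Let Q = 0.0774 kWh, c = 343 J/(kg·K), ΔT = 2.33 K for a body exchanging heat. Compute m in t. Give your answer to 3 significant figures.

Solving Q = m·c·ΔT for m: m = Q/(c·ΔT).
Q = 0.0774 kWh = 2.786×10^5 J; c = 343 J/(kg·K); ΔT = 2.33 K.
m = 348.7 kg
348.7 kg × (1 t / 1000 kg) = 0.3487 t

0.349 t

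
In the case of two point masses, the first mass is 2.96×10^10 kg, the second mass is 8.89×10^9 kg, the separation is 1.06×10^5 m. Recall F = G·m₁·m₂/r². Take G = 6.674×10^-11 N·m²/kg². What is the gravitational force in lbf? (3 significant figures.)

From Newton's law of gravitation: F = Gm₁m₂/r².
m₁ = 2.96×10^10 kg; m₂ = 8.89×10^9 kg; r = 1.06×10^5 m; G = 6.674×10^-11 N·m²/kg².
F = 1.563 N
1.563 N × (1 lbf / 4.448 N) = 0.3514 lbf

0.351 lbf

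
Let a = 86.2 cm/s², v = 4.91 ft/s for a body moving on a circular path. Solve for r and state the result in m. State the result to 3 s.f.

Rearranging: r = v²/a.
a = 86.2 cm/s² = 0.8620 m/s²; v = 4.91 ft/s = 1.497 m/s.
r = 2.598 m

2.60 m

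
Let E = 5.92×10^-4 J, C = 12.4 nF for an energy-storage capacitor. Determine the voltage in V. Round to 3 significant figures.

Rearranging E = ½C·V² for V: V = √(2E/C).
E = 5.92×10^-4 J; C = 12.4 nF = 1.240×10^-8 F.
V = 309.0 V

309 V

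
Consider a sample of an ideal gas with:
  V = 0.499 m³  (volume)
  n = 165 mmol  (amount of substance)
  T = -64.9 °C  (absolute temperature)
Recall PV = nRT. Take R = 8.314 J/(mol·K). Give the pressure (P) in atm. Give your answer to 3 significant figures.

0.00565 atm

From the ideal-gas law: P = nRT/V.
V = 0.499 m³; n = 165 mmol = 0.1650 mol; T = -64.9 °C = 208.2 K; R = 8.314 J/(mol·K).
P = 572.5 Pa
572.5 Pa × (1 atm / 1.013×10^5 Pa) = 0.005650 atm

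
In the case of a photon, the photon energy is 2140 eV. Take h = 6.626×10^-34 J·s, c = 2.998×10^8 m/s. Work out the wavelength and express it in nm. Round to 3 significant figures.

0.579 nm

Rearranging: λ = hc/E.
E = 2140 eV = 3.429×10^-16 J; h = 6.626×10^-34 J·s; c = 2.998×10^8 m/s.
λ = 5.794×10^-10 m
5.794×10^-10 m × (1 nm / 1.000×10^-9 m) = 0.5794 nm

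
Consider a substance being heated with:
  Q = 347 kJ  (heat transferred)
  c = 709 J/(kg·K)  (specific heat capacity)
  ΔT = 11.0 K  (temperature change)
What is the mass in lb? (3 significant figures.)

Rearranging: m = Q/(c·ΔT).
Q = 347 kJ = 3.470×10^5 J; c = 709 J/(kg·K); ΔT = 11.0 K.
m = 44.49 kg
44.49 kg × (1 lb / 0.4536 kg) = 98.09 lb

98.1 lb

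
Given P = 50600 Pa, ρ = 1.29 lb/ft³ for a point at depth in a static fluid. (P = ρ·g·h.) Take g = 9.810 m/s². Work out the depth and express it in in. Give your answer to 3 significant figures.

9830 in

Rearranging: h = P/(ρ·g).
P = 50600 Pa; ρ = 1.29 lb/ft³ = 20.66 kg/m³; g = 9.810 m/s².
h = 249.6 m
249.6 m × (1 in / 0.02540 m) = 9827 in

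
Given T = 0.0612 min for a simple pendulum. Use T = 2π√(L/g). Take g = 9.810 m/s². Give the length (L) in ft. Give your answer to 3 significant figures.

Rearranging T = 2π√(L/g) for L: L = g·(T/2π)².
T = 0.0612 min = 3.672 s; g = 9.810 m/s².
L = 3.351 m
3.351 m × (1 ft / 0.3048 m) = 10.99 ft

11.0 ft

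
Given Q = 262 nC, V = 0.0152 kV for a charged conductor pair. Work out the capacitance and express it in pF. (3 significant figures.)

Directly: C = Q/V.
Q = 262 nC = 2.620×10^-7 C; V = 0.0152 kV = 15.20 V.
C = 1.724×10^-8 F
1.724×10^-8 F × (1 pF / 1.000×10^-12 F) = 17237 pF

17200 pF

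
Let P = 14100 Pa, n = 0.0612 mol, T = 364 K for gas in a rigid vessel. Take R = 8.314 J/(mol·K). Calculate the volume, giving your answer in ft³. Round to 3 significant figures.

0.464 ft³

Rearranging: V = nRT/P.
P = 14100 Pa; n = 0.0612 mol; T = 364 K; R = 8.314 J/(mol·K).
V = 0.01314 m³
0.01314 m³ × (1 ft³ / 0.02832 m³) = 0.4639 ft³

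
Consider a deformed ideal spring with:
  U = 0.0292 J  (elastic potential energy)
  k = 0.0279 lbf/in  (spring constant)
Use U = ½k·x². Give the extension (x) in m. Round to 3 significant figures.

0.109 m

Rearranging: x = √(2U/k).
U = 0.0292 J; k = 0.0279 lbf/in = 4.886 N/m.
x = 0.1093 m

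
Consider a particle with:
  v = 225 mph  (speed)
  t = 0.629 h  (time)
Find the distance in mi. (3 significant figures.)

142 mi

Rearranging: d = v·t.
v = 225 mph = 100.6 m/s; t = 0.629 h = 2264 s.
d = 2.278×10^5 m
2.278×10^5 m × (1 mi / 1609 m) = 141.5 mi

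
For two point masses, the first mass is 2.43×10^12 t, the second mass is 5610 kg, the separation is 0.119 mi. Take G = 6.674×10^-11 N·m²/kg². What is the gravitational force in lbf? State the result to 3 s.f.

5580 lbf

From Newton's law of gravitation: F = Gm₁m₂/r².
m₁ = 2.43×10^12 t = 2.430×10^15 kg; m₂ = 5610 kg; r = 0.119 mi = 191.5 m; G = 6.674×10^-11 N·m²/kg².
F = 24806 N
24806 N × (1 lbf / 4.448 N) = 5577 lbf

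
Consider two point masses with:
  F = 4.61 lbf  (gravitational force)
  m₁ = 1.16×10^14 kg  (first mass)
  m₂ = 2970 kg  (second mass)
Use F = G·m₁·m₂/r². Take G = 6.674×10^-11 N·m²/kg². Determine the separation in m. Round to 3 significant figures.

1060 m

Rearranging: r = √(G·m₁m₂/F).
F = 4.61 lbf = 20.51 N; m₁ = 1.16×10^14 kg; m₂ = 2970 kg; G = 6.674×10^-11 N·m²/kg².
r = 1059 m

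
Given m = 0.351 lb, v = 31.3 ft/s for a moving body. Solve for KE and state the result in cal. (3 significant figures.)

1.73 cal

Directly: KE = ½mv².
m = 0.351 lb = 0.1592 kg; v = 31.3 ft/s = 9.540 m/s.
KE = 7.245 J
7.245 J × (1 cal / 4.184 J) = 1.732 cal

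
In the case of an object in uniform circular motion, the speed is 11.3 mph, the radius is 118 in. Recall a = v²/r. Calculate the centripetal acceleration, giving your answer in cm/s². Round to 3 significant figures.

Directly: a = v²/r.
v = 11.3 mph = 5.052 m/s; r = 118 in = 2.997 m.
a = 8.514 m/s²
8.514 m/s² × (1 cm/s² / 0.01000 m/s²) = 851.4 cm/s²

851 cm/s²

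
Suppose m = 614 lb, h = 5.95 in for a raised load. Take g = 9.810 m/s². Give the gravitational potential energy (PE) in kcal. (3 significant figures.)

0.0987 kcal

Directly: PE = mgh.
m = 614 lb = 278.5 kg; h = 5.95 in = 0.1511 m; g = 9.810 m/s².
PE = 412.9 J  (the unit combination reduces to kg·m²/s² = J)
412.9 J × (1 kcal / 4184 J) = 0.09869 kcal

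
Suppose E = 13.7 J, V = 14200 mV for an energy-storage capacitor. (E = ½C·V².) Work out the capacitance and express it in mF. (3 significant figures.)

136 mF

Rearranging: C = 2E/V².
E = 13.7 J; V = 14200 mV = 14.20 V.
C = 0.1359 F
0.1359 F × (1 mF / 0.001000 F) = 135.9 mF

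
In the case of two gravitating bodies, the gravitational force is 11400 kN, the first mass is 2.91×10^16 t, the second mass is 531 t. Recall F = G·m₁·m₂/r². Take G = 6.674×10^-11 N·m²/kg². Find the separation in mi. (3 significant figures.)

Solving F = G·m₁·m₂/r² for r: r = √(G·m₁m₂/F).
F = 11400 kN = 1.140×10^7 N; m₁ = 2.91×10^16 t = 2.910×10^19 kg; m₂ = 531 t = 5.310×10^5 kg; G = 6.674×10^-11 N·m²/kg².
r = 9511 m
9511 m × (1 mi / 1609 m) = 5.910 mi

5.91 mi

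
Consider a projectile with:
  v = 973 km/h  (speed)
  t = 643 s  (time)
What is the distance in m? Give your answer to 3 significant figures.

Solving v = d/t for d: d = v·t.
v = 973 km/h = 270.3 m/s; t = 643 s.
d = 1.738×10^5 m

1.74×10^5 m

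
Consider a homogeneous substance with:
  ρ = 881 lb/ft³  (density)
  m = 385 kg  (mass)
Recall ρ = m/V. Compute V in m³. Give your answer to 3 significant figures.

0.0273 m³

Rearranging ρ = m/V for V: V = m/ρ.
ρ = 881 lb/ft³ = 14112 kg/m³; m = 385 kg.
V = 0.02728 m³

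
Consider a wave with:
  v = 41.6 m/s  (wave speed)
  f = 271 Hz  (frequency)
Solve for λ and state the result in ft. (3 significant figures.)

Solving v = f·λ for λ: λ = v/f.
v = 41.6 m/s; f = 271 Hz.
λ = 0.1535 m
0.1535 m × (1 ft / 0.3048 m) = 0.5036 ft

0.504 ft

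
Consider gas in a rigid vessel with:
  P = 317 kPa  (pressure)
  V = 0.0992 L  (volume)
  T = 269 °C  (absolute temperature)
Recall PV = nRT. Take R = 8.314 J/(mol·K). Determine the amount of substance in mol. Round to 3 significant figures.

0.00698 mol

Rearranging PV = nRT for n: n = PV/(RT).
P = 317 kPa = 3.170×10^5 Pa; V = 0.0992 L = 9.920×10^-5 m³; T = 269 °C = 542.1 K; R = 8.314 J/(mol·K).
n = 0.006977 mol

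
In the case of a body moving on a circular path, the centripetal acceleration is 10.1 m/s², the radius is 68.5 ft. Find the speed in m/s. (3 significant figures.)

14.5 m/s

Solving a = v²/r for v: v = √(a·r).
a = 10.1 m/s²; r = 68.5 ft = 20.88 m.
v = 14.52 m/s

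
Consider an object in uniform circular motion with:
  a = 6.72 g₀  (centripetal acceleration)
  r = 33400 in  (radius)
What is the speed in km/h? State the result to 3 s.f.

851 km/h

Rearranging a = v²/r for v: v = √(a·r).
a = 6.72 g₀ = 65.90 m/s²; r = 33400 in = 848.4 m.
v = 236.4 m/s
236.4 m/s × (1 km/h / 0.2778 m/s) = 851.2 km/h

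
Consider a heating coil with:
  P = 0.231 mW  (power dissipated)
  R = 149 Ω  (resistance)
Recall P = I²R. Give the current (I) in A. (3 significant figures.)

0.00125 A

Rearranging P = I²R for I: I = √(P/R).
P = 0.231 mW = 2.310×10^-4 W; R = 149 Ω.
I = 0.001245 A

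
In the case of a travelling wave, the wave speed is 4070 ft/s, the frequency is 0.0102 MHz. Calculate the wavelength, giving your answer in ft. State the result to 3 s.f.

0.399 ft

Rearranging v = f·λ for λ: λ = v/f.
v = 4070 ft/s = 1241 m/s; f = 0.0102 MHz = 10200 Hz.
λ = 0.1216 m
0.1216 m × (1 ft / 0.3048 m) = 0.3990 ft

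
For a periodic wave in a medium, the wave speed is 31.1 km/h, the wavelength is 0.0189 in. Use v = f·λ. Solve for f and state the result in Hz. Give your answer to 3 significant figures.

18000 Hz

Solving v = f·λ for f: f = v/λ.
v = 31.1 km/h = 8.639 m/s; λ = 0.0189 in = 4.801×10^-4 m.
f = 17995 Hz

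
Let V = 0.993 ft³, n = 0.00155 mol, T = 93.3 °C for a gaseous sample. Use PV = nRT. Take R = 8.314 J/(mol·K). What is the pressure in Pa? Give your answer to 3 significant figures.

Directly: P = nRT/V.
V = 0.993 ft³ = 0.02812 m³; n = 0.00155 mol; T = 93.3 °C = 366.4 K; R = 8.314 J/(mol·K).
P = 167.9 Pa

168 Pa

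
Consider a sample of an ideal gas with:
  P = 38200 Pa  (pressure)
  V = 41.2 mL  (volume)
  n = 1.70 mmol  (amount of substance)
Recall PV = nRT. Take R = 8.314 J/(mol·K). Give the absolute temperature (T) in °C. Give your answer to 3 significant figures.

Rearranging PV = nRT for T: T = PV/(nR).
P = 38200 Pa; V = 41.2 mL = 4.120×10^-5 m³; n = 1.70 mmol = 0.001700 mol; R = 8.314 J/(mol·K).
T = 111.4 K
111.4 K − 273.15 = -161.8 °C

-162 °C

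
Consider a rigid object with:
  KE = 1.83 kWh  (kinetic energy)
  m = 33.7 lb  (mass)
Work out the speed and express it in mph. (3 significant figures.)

Solving KE = ½mv² for v: v = √(2·KE/m).
KE = 1.83 kWh = 6.588×10^6 J; m = 33.7 lb = 15.29 kg.
v = 928.4 m/s
928.4 m/s × (1 mph / 0.4470 m/s) = 2077 mph

2080 mph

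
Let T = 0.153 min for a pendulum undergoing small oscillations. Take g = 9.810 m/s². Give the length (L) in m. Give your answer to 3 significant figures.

Rearranging: L = g·(T/2π)².
T = 0.153 min = 9.180 s; g = 9.810 m/s².
L = 20.94 m

20.9 m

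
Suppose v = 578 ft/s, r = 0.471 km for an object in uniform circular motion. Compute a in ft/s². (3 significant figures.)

216 ft/s²

Directly: a = v²/r.
v = 578 ft/s = 176.2 m/s; r = 0.471 km = 471.0 m.
a = 65.90 m/s²
65.90 m/s² × (1 ft/s² / 0.3048 m/s²) = 216.2 ft/s²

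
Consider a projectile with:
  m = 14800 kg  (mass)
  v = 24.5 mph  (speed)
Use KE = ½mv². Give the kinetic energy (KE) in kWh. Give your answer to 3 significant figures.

0.247 kWh

KE is given directly by: KE = ½mv².
m = 14800 kg; v = 24.5 mph = 10.95 m/s.
KE = 8.877×10^5 J
8.877×10^5 J × (1 kWh / 3.600×10^6 J) = 0.2466 kWh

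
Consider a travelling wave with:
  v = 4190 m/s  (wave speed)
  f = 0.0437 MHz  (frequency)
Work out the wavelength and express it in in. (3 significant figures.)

3.77 in

Solving v = f·λ for λ: λ = v/f.
v = 4190 m/s; f = 0.0437 MHz = 43700 Hz.
λ = 0.09588 m
0.09588 m × (1 in / 0.02540 m) = 3.775 in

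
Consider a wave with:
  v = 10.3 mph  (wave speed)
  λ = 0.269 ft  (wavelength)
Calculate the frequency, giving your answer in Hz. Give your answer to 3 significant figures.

Solving v = f·λ for f: f = v/λ.
v = 10.3 mph = 4.605 m/s; λ = 0.269 ft = 0.08199 m.
f = 56.16 Hz

56.2 Hz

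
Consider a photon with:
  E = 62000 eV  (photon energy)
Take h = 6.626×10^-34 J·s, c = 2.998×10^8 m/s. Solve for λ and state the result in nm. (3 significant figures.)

0.0200 nm

Rearranging: λ = hc/E.
E = 62000 eV = 9.933×10^-15 J; h = 6.626×10^-34 J·s; c = 2.998×10^8 m/s.
λ = 2.000×10^-11 m
2.000×10^-11 m × (1 nm / 1.000×10^-9 m) = 0.02000 nm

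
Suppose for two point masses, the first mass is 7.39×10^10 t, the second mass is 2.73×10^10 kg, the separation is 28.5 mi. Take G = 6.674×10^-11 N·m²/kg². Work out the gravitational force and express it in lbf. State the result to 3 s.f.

Directly: F = Gm₁m₂/r².
m₁ = 7.39×10^10 t = 7.390×10^13 kg; m₂ = 2.73×10^10 kg; r = 28.5 mi = 45866 m; G = 6.674×10^-11 N·m²/kg².
F = 64004 N
64004 N × (1 lbf / 4.448 N) = 14389 lbf

14400 lbf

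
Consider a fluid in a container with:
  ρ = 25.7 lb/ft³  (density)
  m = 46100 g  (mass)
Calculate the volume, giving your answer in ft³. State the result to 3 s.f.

Solving ρ = m/V for V: V = m/ρ.
ρ = 25.7 lb/ft³ = 411.7 kg/m³; m = 46100 g = 46.10 kg.
V = 0.1120 m³
0.1120 m³ × (1 ft³ / 0.02832 m³) = 3.955 ft³

3.95 ft³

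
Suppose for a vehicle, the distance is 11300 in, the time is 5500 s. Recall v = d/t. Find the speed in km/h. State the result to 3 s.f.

Directly: v = d/t.
d = 11300 in = 287.0 m; t = 5500 s.
v = 0.05219 m/s
0.05219 m/s × (1 km/h / 0.2778 m/s) = 0.1879 km/h

0.188 km/h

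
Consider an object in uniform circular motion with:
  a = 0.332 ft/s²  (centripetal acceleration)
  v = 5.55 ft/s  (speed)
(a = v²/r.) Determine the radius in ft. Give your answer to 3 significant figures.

Rearranging a = v²/r for r: r = v²/a.
a = 0.332 ft/s² = 0.1012 m/s²; v = 5.55 ft/s = 1.692 m/s.
r = 28.28 m
28.28 m × (1 ft / 0.3048 m) = 92.78 ft

92.8 ft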